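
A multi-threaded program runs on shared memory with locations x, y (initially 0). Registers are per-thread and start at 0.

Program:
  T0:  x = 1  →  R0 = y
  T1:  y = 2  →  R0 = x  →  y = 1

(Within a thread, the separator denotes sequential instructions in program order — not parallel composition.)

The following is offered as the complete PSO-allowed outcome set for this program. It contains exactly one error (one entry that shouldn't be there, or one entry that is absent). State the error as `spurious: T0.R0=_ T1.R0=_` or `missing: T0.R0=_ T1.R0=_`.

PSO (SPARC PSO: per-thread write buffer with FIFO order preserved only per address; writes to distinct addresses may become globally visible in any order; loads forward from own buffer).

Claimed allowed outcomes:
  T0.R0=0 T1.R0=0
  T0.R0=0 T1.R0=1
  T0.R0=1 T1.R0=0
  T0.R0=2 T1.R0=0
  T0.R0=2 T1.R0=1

outcome vector order: (T0.R0,T1.R0)
PSO: 6 outcomes — {(0,0); (0,1); (1,0); (1,1); (2,0); (2,1)}
PSO∖claimed = {(1,1)}

missing: T0.R0=1 T1.R0=1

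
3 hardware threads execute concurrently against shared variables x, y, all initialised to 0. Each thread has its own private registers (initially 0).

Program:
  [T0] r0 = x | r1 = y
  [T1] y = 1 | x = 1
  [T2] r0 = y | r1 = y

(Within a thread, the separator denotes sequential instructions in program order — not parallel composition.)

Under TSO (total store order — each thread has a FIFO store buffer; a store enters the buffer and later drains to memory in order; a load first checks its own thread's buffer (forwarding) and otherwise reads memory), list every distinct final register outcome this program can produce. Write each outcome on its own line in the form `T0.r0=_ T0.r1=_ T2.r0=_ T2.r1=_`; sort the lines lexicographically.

T0.r0=0 T0.r1=0 T2.r0=0 T2.r1=0
T0.r0=0 T0.r1=0 T2.r0=0 T2.r1=1
T0.r0=0 T0.r1=0 T2.r0=1 T2.r1=1
T0.r0=0 T0.r1=1 T2.r0=0 T2.r1=0
T0.r0=0 T0.r1=1 T2.r0=0 T2.r1=1
T0.r0=0 T0.r1=1 T2.r0=1 T2.r1=1
T0.r0=1 T0.r1=1 T2.r0=0 T2.r1=0
T0.r0=1 T0.r1=1 T2.r0=0 T2.r1=1
T0.r0=1 T0.r1=1 T2.r0=1 T2.r1=1

outcome vector order: (T0.r0,T0.r1,T2.r0,T2.r1)
|TSO outcomes| = 9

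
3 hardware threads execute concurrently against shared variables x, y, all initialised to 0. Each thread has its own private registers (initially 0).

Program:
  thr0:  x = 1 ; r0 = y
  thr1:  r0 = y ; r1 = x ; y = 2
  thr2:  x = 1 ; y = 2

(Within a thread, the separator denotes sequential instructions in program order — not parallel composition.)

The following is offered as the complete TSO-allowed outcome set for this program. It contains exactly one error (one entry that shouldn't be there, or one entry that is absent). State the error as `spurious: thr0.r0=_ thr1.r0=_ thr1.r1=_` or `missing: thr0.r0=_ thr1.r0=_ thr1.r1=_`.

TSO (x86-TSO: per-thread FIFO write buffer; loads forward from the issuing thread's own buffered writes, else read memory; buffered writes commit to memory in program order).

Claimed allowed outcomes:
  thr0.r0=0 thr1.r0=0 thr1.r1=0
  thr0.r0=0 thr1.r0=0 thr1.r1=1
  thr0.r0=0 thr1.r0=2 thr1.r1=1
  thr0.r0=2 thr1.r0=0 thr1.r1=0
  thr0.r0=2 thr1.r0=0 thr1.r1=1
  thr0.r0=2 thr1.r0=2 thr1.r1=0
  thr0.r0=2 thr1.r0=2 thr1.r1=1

outcome vector order: (thr0.r0,thr1.r0,thr1.r1)
TSO: 6 outcomes — {0/0/0; 0/0/1; 0/2/1; 2/0/0; 2/0/1; 2/2/1}
claimed∖TSO = {2/2/0}

spurious: thr0.r0=2 thr1.r0=2 thr1.r1=0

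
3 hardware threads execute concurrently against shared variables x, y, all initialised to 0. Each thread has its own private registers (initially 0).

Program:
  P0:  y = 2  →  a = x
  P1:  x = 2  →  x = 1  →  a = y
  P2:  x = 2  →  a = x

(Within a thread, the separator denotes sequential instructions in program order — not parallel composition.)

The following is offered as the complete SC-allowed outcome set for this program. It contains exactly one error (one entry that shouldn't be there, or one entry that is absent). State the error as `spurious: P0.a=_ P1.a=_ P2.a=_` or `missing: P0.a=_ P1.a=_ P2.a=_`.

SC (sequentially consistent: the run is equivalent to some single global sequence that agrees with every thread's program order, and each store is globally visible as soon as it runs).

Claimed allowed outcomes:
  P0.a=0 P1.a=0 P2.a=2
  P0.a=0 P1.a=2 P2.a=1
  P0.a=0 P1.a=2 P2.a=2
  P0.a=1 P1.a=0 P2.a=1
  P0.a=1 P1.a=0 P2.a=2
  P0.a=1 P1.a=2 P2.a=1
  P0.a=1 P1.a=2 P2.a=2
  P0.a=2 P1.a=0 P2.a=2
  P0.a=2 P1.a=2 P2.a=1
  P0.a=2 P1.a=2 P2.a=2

outcome vector order: (P0.a,P1.a,P2.a)
[SC] allowed = {(0,2,1), (0,2,2), (1,0,1), (1,0,2), (1,2,1), (1,2,2), (2,0,2), (2,2,1), (2,2,2)}
claimed∖SC = {(0,0,2)}

spurious: P0.a=0 P1.a=0 P2.a=2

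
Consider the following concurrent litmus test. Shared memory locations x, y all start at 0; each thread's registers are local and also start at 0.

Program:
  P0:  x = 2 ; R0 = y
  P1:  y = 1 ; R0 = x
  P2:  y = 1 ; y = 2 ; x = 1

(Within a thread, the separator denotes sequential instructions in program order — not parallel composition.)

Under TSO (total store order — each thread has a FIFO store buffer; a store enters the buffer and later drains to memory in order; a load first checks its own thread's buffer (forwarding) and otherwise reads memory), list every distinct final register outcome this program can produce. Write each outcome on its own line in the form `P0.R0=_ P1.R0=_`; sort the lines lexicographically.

P0.R0=0 P1.R0=0
P0.R0=0 P1.R0=1
P0.R0=0 P1.R0=2
P0.R0=1 P1.R0=0
P0.R0=1 P1.R0=1
P0.R0=1 P1.R0=2
P0.R0=2 P1.R0=0
P0.R0=2 P1.R0=1
P0.R0=2 P1.R0=2

outcome vector order: (P0.R0,P1.R0)
|TSO outcomes| = 9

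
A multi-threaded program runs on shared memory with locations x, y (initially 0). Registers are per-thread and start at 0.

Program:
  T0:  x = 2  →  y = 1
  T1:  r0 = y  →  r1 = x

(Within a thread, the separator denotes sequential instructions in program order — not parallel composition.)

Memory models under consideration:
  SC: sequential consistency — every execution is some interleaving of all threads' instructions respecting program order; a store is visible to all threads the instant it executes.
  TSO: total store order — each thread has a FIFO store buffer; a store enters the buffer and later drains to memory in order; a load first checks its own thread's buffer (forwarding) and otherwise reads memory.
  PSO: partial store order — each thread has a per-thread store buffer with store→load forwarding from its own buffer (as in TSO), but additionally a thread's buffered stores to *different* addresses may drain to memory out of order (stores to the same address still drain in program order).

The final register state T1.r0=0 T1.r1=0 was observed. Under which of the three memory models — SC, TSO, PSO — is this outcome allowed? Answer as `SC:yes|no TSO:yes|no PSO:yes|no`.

SC:yes TSO:yes PSO:yes

outcome vector order: (T1.r0,T1.r1)
under SC → <0 0> <0 2> <1 2>
under TSO → <0 0> <0 2> <1 2>
under PSO → <0 0> <0 2> <1 0> <1 2>
target <0 0> ∈ {SC,TSO,PSO}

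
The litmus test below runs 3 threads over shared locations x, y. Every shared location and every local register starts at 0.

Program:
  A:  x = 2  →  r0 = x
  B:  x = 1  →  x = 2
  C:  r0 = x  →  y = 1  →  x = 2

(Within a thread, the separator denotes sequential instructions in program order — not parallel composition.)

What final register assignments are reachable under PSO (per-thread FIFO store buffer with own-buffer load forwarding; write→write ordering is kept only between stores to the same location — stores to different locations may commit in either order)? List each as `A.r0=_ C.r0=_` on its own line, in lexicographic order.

outcome vector order: (A.r0,C.r0)
|PSO outcomes| = 6

A.r0=1 C.r0=0
A.r0=1 C.r0=1
A.r0=1 C.r0=2
A.r0=2 C.r0=0
A.r0=2 C.r0=1
A.r0=2 C.r0=2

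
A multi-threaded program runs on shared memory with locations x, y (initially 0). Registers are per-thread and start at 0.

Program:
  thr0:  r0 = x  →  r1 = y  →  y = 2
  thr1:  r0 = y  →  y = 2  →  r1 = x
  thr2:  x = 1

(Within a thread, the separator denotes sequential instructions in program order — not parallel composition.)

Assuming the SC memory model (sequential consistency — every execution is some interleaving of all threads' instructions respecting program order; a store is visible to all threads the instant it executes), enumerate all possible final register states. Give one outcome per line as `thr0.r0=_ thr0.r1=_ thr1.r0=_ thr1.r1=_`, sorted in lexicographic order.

outcome vector order: (thr0.r0,thr0.r1,thr1.r0,thr1.r1)
|SC outcomes| = 10

thr0.r0=0 thr0.r1=0 thr1.r0=0 thr1.r1=0
thr0.r0=0 thr0.r1=0 thr1.r0=0 thr1.r1=1
thr0.r0=0 thr0.r1=0 thr1.r0=2 thr1.r1=0
thr0.r0=0 thr0.r1=0 thr1.r0=2 thr1.r1=1
thr0.r0=0 thr0.r1=2 thr1.r0=0 thr1.r1=0
thr0.r0=0 thr0.r1=2 thr1.r0=0 thr1.r1=1
thr0.r0=1 thr0.r1=0 thr1.r0=0 thr1.r1=1
thr0.r0=1 thr0.r1=0 thr1.r0=2 thr1.r1=1
thr0.r0=1 thr0.r1=2 thr1.r0=0 thr1.r1=0
thr0.r0=1 thr0.r1=2 thr1.r0=0 thr1.r1=1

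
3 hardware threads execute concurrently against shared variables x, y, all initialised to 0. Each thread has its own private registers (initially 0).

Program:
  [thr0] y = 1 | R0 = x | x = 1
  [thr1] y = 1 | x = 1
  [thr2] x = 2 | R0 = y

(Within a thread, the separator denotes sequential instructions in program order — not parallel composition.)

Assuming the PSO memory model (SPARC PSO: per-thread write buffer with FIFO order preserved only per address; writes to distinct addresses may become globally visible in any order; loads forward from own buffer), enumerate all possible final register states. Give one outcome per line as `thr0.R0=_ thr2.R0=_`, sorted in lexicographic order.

outcome vector order: (thr0.R0,thr2.R0)
|PSO outcomes| = 6

thr0.R0=0 thr2.R0=0
thr0.R0=0 thr2.R0=1
thr0.R0=1 thr2.R0=0
thr0.R0=1 thr2.R0=1
thr0.R0=2 thr2.R0=0
thr0.R0=2 thr2.R0=1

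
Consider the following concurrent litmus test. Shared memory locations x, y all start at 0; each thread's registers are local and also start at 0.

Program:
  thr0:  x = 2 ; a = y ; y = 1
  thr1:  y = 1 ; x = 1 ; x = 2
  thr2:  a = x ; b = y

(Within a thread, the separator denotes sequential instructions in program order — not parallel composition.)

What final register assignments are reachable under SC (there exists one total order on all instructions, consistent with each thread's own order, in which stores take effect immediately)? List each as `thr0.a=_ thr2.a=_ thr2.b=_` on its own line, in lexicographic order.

outcome vector order: (thr0.a,thr2.a,thr2.b)
|SC outcomes| = 10

thr0.a=0 thr2.a=0 thr2.b=0
thr0.a=0 thr2.a=0 thr2.b=1
thr0.a=0 thr2.a=1 thr2.b=1
thr0.a=0 thr2.a=2 thr2.b=0
thr0.a=0 thr2.a=2 thr2.b=1
thr0.a=1 thr2.a=0 thr2.b=0
thr0.a=1 thr2.a=0 thr2.b=1
thr0.a=1 thr2.a=1 thr2.b=1
thr0.a=1 thr2.a=2 thr2.b=0
thr0.a=1 thr2.a=2 thr2.b=1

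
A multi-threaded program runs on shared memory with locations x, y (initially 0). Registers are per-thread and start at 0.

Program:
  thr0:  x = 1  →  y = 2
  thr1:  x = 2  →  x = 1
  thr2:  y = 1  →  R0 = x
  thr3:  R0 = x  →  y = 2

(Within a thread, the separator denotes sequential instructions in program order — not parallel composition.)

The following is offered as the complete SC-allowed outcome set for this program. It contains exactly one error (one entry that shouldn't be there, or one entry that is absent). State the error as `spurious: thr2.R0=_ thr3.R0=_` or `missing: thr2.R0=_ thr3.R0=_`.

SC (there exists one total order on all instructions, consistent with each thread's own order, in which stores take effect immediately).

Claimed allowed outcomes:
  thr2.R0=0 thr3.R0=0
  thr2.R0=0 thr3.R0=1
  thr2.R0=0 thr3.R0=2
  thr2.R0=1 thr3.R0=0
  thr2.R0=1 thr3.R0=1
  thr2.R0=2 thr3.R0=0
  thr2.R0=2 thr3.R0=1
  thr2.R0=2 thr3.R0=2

missing: thr2.R0=1 thr3.R0=2

outcome vector order: (thr2.R0,thr3.R0)
under SC → (0,0), (0,1), (0,2), (1,0), (1,1), (1,2), (2,0), (2,1), (2,2)
SC∖claimed = {(1,2)}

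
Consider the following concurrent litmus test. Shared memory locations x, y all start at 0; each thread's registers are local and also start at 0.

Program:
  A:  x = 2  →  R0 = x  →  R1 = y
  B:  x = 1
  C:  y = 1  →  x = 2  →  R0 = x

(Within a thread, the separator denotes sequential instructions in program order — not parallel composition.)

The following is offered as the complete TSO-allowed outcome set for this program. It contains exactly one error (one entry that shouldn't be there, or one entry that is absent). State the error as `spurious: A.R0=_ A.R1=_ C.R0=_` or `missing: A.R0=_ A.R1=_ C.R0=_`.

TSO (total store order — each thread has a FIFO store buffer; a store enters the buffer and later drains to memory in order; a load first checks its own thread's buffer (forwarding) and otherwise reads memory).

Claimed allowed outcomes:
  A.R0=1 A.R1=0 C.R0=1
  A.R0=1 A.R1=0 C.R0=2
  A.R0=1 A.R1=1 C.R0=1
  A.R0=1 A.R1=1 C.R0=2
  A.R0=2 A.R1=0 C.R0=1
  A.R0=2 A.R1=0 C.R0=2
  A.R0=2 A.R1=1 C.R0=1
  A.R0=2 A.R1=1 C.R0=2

spurious: A.R0=1 A.R1=0 C.R0=1

outcome vector order: (A.R0,A.R1,C.R0)
[TSO] allowed = {(1,0,2), (1,1,1), (1,1,2), (2,0,1), (2,0,2), (2,1,1), (2,1,2)}
claimed∖TSO = {(1,0,1)}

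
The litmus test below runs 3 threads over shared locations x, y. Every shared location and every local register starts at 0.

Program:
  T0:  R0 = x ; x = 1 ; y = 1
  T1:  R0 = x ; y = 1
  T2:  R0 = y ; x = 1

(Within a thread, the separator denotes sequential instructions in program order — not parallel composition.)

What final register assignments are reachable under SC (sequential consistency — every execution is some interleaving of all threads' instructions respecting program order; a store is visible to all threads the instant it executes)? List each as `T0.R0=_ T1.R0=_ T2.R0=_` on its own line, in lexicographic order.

outcome vector order: (T0.R0,T1.R0,T2.R0)
|SC outcomes| = 7

T0.R0=0 T1.R0=0 T2.R0=0
T0.R0=0 T1.R0=0 T2.R0=1
T0.R0=0 T1.R0=1 T2.R0=0
T0.R0=0 T1.R0=1 T2.R0=1
T0.R0=1 T1.R0=0 T2.R0=0
T0.R0=1 T1.R0=0 T2.R0=1
T0.R0=1 T1.R0=1 T2.R0=0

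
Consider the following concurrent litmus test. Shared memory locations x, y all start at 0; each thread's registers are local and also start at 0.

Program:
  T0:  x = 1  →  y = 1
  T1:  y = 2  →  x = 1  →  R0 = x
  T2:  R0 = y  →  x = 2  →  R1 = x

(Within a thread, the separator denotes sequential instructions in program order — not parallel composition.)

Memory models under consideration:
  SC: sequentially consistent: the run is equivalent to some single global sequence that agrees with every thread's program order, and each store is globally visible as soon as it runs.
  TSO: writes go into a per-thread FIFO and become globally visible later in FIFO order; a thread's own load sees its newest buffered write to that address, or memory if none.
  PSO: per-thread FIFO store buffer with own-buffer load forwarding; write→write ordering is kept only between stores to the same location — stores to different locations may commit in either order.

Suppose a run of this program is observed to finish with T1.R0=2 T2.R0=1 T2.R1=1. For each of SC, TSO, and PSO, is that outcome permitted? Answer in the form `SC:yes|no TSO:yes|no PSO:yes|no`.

outcome vector order: (T1.R0,T2.R0,T2.R1)
SC: 11 outcomes — {1/0/1, 1/0/2, 1/1/1, 1/1/2, 1/2/1, 1/2/2, 2/0/1, 2/0/2, 2/1/2, 2/2/1, 2/2/2}
TSO: 11 outcomes — {1/0/1, 1/0/2, 1/1/1, 1/1/2, 1/2/1, 1/2/2, 2/0/1, 2/0/2, 2/1/2, 2/2/1, 2/2/2}
PSO: 12 outcomes — {1/0/1, 1/0/2, 1/1/1, 1/1/2, 1/2/1, 1/2/2, 2/0/1, 2/0/2, 2/1/1, 2/1/2, 2/2/1, 2/2/2}
target 2/1/1 ∈ {PSO}

SC:no TSO:no PSO:yes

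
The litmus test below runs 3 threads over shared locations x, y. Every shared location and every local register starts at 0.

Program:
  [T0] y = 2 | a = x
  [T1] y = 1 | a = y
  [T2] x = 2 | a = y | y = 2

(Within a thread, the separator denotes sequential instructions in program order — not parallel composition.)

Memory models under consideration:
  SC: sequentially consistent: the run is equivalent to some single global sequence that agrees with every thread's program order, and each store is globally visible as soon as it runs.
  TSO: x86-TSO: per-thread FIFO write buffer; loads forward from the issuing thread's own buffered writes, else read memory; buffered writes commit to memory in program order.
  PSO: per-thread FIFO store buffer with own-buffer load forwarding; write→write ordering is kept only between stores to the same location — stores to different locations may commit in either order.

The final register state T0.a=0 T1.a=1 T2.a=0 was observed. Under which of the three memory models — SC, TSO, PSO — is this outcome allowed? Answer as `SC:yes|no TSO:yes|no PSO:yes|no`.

outcome vector order: (T0.a,T1.a,T2.a)
under SC → (0,1,1), (0,1,2), (0,2,1), (0,2,2), (2,1,0), (2,1,1), (2,1,2), (2,2,0), (2,2,1), (2,2,2)
under TSO → (0,1,0), (0,1,1), (0,1,2), (0,2,0), (0,2,1), (0,2,2), (2,1,0), (2,1,1), (2,1,2), (2,2,0), (2,2,1), (2,2,2)
under PSO → (0,1,0), (0,1,1), (0,1,2), (0,2,0), (0,2,1), (0,2,2), (2,1,0), (2,1,1), (2,1,2), (2,2,0), (2,2,1), (2,2,2)
target (0,1,0) ∈ {TSO,PSO}

SC:no TSO:yes PSO:yes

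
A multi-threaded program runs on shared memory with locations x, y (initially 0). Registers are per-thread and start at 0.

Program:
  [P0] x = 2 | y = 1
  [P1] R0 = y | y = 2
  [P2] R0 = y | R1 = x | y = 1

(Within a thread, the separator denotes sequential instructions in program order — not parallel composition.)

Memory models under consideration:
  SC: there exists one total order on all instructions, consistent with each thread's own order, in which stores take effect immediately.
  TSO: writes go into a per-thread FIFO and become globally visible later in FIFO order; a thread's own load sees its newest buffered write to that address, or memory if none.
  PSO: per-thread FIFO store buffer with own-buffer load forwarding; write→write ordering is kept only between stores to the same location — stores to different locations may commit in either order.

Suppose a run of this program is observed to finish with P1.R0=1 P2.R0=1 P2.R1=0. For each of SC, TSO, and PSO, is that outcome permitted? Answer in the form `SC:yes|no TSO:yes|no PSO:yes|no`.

SC:no TSO:no PSO:yes

outcome vector order: (P1.R0,P2.R0,P2.R1)
SC: 9 outcomes — {(0,0,0) (0,0,2) (0,1,2) (0,2,0) (0,2,2) (1,0,0) (1,0,2) (1,1,2) (1,2,2)}
TSO: 9 outcomes — {(0,0,0) (0,0,2) (0,1,2) (0,2,0) (0,2,2) (1,0,0) (1,0,2) (1,1,2) (1,2,2)}
PSO: 12 outcomes — {(0,0,0) (0,0,2) (0,1,0) (0,1,2) (0,2,0) (0,2,2) (1,0,0) (1,0,2) (1,1,0) (1,1,2) (1,2,0) (1,2,2)}
target (1,1,0) ∈ {PSO}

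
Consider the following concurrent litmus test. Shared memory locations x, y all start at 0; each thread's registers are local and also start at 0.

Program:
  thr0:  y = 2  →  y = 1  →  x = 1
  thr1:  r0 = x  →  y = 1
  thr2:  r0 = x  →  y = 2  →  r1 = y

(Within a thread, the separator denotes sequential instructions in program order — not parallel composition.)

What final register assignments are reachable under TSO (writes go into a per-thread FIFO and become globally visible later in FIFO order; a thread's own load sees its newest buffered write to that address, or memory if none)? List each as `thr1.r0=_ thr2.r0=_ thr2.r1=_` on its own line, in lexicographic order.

thr1.r0=0 thr2.r0=0 thr2.r1=1
thr1.r0=0 thr2.r0=0 thr2.r1=2
thr1.r0=0 thr2.r0=1 thr2.r1=1
thr1.r0=0 thr2.r0=1 thr2.r1=2
thr1.r0=1 thr2.r0=0 thr2.r1=1
thr1.r0=1 thr2.r0=0 thr2.r1=2
thr1.r0=1 thr2.r0=1 thr2.r1=1
thr1.r0=1 thr2.r0=1 thr2.r1=2

outcome vector order: (thr1.r0,thr2.r0,thr2.r1)
|TSO outcomes| = 8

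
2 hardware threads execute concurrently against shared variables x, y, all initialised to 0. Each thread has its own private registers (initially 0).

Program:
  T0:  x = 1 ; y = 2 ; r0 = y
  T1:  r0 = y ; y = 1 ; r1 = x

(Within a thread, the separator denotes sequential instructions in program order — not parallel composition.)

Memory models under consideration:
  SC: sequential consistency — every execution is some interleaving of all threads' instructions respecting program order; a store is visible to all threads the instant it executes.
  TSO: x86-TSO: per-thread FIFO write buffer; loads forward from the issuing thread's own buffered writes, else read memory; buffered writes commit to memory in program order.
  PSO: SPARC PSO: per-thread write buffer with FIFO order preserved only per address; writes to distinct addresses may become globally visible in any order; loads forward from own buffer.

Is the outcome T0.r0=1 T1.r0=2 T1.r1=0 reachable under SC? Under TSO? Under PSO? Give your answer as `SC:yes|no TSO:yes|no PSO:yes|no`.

SC:no TSO:no PSO:yes

outcome vector order: (T0.r0,T1.r0,T1.r1)
[SC] allowed = {<1 0 1> <1 2 1> <2 0 0> <2 0 1> <2 2 1>}
[TSO] allowed = {<1 0 0> <1 0 1> <1 2 1> <2 0 0> <2 0 1> <2 2 1>}
[PSO] allowed = {<1 0 0> <1 0 1> <1 2 0> <1 2 1> <2 0 0> <2 0 1> <2 2 0> <2 2 1>}
target <1 2 0> ∈ {PSO}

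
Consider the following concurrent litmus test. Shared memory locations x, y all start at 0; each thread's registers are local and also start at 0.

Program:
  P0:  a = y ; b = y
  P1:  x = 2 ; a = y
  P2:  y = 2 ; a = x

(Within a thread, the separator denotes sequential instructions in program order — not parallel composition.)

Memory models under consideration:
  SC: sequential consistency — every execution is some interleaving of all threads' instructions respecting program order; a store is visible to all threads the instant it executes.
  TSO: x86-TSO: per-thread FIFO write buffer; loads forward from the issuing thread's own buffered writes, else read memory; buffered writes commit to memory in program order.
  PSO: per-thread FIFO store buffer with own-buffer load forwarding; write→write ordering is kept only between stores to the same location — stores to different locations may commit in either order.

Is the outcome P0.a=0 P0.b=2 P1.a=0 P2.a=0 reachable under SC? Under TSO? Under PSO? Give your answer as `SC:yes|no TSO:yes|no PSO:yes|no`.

outcome vector order: (P0.a,P0.b,P1.a,P2.a)
SC: 9 outcomes — {<0 0 0 2> <0 0 2 0> <0 0 2 2> <0 2 0 2> <0 2 2 0> <0 2 2 2> <2 2 0 2> <2 2 2 0> <2 2 2 2>}
TSO: 12 outcomes — {<0 0 0 0> <0 0 0 2> <0 0 2 0> <0 0 2 2> <0 2 0 0> <0 2 0 2> <0 2 2 0> <0 2 2 2> <2 2 0 0> <2 2 0 2> <2 2 2 0> <2 2 2 2>}
PSO: 12 outcomes — {<0 0 0 0> <0 0 0 2> <0 0 2 0> <0 0 2 2> <0 2 0 0> <0 2 0 2> <0 2 2 0> <0 2 2 2> <2 2 0 0> <2 2 0 2> <2 2 2 0> <2 2 2 2>}
target <0 2 0 0> ∈ {TSO,PSO}

SC:no TSO:yes PSO:yes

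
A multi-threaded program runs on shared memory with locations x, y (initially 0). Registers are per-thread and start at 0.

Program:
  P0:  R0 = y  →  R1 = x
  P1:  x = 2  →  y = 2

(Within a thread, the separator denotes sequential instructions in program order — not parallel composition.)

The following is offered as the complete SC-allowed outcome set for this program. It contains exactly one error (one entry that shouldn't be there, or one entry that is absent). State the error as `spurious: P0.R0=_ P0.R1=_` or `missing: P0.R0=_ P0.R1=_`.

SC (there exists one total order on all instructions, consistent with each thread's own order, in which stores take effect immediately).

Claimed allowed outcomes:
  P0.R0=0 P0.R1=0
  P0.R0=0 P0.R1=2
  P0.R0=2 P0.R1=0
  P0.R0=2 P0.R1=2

outcome vector order: (P0.R0,P0.R1)
[SC] allowed = {(0,0) (0,2) (2,2)}
claimed∖SC = {(2,0)}

spurious: P0.R0=2 P0.R1=0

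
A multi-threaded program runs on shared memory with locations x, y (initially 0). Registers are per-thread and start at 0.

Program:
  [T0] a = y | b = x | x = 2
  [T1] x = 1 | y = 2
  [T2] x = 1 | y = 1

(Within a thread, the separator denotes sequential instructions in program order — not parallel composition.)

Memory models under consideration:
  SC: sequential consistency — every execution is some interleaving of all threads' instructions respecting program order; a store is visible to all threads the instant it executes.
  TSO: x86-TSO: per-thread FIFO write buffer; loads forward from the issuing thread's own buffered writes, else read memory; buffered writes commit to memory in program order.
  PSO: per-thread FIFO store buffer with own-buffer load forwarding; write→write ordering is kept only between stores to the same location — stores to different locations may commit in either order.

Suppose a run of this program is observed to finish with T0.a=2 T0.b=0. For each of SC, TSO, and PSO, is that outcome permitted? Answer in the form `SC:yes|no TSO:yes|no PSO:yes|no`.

outcome vector order: (T0.a,T0.b)
under SC → (0,0); (0,1); (1,1); (2,1)
under TSO → (0,0); (0,1); (1,1); (2,1)
under PSO → (0,0); (0,1); (1,0); (1,1); (2,0); (2,1)
target (2,0) ∈ {PSO}

SC:no TSO:no PSO:yes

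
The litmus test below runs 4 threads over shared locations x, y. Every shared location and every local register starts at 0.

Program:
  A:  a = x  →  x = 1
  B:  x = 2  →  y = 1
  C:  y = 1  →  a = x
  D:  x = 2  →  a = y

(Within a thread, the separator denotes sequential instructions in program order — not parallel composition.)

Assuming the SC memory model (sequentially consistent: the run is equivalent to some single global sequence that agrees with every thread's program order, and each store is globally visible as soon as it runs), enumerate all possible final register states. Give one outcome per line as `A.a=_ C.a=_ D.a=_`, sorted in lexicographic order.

outcome vector order: (A.a,C.a,D.a)
|SC outcomes| = 10

A.a=0 C.a=0 D.a=1
A.a=0 C.a=1 D.a=0
A.a=0 C.a=1 D.a=1
A.a=0 C.a=2 D.a=0
A.a=0 C.a=2 D.a=1
A.a=2 C.a=0 D.a=1
A.a=2 C.a=1 D.a=0
A.a=2 C.a=1 D.a=1
A.a=2 C.a=2 D.a=0
A.a=2 C.a=2 D.a=1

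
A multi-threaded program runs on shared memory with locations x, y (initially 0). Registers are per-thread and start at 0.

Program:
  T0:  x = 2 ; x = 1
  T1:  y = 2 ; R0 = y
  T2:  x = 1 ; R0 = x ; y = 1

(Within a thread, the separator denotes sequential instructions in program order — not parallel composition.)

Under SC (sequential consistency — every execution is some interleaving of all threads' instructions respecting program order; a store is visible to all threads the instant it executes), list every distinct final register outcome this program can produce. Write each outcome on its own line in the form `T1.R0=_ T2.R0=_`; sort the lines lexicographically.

outcome vector order: (T1.R0,T2.R0)
|SC outcomes| = 4

T1.R0=1 T2.R0=1
T1.R0=1 T2.R0=2
T1.R0=2 T2.R0=1
T1.R0=2 T2.R0=2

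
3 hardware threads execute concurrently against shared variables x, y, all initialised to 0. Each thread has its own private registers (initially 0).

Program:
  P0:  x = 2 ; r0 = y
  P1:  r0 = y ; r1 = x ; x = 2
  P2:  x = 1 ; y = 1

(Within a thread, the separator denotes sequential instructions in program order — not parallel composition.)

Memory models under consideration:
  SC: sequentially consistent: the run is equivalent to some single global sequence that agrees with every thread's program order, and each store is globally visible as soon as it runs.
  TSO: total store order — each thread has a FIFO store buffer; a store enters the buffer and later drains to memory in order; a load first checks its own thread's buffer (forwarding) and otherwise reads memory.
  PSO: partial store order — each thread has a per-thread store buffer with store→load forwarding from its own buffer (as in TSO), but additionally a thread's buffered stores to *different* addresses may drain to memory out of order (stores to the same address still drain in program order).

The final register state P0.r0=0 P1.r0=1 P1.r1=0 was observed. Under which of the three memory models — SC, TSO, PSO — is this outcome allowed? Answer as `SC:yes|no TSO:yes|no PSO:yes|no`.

SC:no TSO:no PSO:yes

outcome vector order: (P0.r0,P1.r0,P1.r1)
[SC] allowed = {(0,0,0) (0,0,1) (0,0,2) (0,1,1) (0,1,2) (1,0,0) (1,0,1) (1,0,2) (1,1,1) (1,1,2)}
[TSO] allowed = {(0,0,0) (0,0,1) (0,0,2) (0,1,1) (0,1,2) (1,0,0) (1,0,1) (1,0,2) (1,1,1) (1,1,2)}
[PSO] allowed = {(0,0,0) (0,0,1) (0,0,2) (0,1,0) (0,1,1) (0,1,2) (1,0,0) (1,0,1) (1,0,2) (1,1,0) (1,1,1) (1,1,2)}
target (0,1,0) ∈ {PSO}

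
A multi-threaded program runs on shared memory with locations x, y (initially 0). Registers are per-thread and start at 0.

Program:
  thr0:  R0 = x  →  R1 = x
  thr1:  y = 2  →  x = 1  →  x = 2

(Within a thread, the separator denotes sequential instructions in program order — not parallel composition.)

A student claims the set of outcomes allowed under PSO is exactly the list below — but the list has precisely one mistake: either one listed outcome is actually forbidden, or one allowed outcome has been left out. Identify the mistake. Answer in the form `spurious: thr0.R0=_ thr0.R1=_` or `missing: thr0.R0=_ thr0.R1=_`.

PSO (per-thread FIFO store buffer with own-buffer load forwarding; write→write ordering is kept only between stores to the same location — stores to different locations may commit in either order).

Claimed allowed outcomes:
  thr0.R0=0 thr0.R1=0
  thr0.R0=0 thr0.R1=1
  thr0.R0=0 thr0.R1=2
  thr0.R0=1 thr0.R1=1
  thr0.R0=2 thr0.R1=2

outcome vector order: (thr0.R0,thr0.R1)
PSO (6): 00, 01, 02, 11, 12, 22
PSO∖claimed = {12}

missing: thr0.R0=1 thr0.R1=2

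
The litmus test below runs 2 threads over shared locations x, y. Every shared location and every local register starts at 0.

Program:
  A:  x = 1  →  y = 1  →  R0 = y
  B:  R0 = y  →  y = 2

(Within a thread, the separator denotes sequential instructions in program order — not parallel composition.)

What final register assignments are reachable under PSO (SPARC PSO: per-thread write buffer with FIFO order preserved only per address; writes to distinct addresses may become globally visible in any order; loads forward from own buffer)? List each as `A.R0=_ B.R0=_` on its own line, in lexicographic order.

outcome vector order: (A.R0,B.R0)
|PSO outcomes| = 4

A.R0=1 B.R0=0
A.R0=1 B.R0=1
A.R0=2 B.R0=0
A.R0=2 B.R0=1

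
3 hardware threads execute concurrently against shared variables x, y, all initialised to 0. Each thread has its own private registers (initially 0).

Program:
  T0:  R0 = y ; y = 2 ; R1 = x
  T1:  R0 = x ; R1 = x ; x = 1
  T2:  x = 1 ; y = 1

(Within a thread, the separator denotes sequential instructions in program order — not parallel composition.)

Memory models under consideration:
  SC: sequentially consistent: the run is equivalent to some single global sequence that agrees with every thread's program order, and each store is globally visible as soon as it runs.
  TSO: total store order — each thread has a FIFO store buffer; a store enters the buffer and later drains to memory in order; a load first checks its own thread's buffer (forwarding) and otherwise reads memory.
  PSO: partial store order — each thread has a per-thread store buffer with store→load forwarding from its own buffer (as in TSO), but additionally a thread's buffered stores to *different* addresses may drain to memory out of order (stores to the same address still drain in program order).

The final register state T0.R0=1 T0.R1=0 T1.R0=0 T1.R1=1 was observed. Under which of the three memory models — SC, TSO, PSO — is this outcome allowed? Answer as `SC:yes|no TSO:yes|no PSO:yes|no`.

SC:no TSO:no PSO:yes

outcome vector order: (T0.R0,T0.R1,T1.R0,T1.R1)
SC (9): (0,0,0,0) (0,0,0,1) (0,0,1,1) (0,1,0,0) (0,1,0,1) (0,1,1,1) (1,1,0,0) (1,1,0,1) (1,1,1,1)
TSO (9): (0,0,0,0) (0,0,0,1) (0,0,1,1) (0,1,0,0) (0,1,0,1) (0,1,1,1) (1,1,0,0) (1,1,0,1) (1,1,1,1)
PSO (12): (0,0,0,0) (0,0,0,1) (0,0,1,1) (0,1,0,0) (0,1,0,1) (0,1,1,1) (1,0,0,0) (1,0,0,1) (1,0,1,1) (1,1,0,0) (1,1,0,1) (1,1,1,1)
target (1,0,0,1) ∈ {PSO}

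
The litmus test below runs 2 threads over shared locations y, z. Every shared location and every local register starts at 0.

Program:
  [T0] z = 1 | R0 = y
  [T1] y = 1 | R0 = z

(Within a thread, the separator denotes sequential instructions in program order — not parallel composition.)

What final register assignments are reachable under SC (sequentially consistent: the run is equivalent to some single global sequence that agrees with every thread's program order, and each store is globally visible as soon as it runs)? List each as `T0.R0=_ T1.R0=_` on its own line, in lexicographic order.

T0.R0=0 T1.R0=1
T0.R0=1 T1.R0=0
T0.R0=1 T1.R0=1

outcome vector order: (T0.R0,T1.R0)
|SC outcomes| = 3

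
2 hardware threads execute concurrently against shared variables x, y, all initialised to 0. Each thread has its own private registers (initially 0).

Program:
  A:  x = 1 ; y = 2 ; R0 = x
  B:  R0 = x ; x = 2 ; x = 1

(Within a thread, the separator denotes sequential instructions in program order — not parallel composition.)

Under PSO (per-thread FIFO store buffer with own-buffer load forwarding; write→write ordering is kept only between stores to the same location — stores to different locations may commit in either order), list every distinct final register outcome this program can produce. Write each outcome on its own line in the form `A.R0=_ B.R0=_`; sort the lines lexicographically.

outcome vector order: (A.R0,B.R0)
|PSO outcomes| = 4

A.R0=1 B.R0=0
A.R0=1 B.R0=1
A.R0=2 B.R0=0
A.R0=2 B.R0=1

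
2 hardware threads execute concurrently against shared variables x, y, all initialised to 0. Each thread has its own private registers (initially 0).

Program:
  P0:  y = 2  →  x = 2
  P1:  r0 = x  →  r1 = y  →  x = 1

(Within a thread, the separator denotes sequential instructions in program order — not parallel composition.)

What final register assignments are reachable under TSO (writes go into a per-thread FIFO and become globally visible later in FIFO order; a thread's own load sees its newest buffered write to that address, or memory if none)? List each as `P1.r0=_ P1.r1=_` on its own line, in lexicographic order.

P1.r0=0 P1.r1=0
P1.r0=0 P1.r1=2
P1.r0=2 P1.r1=2

outcome vector order: (P1.r0,P1.r1)
|TSO outcomes| = 3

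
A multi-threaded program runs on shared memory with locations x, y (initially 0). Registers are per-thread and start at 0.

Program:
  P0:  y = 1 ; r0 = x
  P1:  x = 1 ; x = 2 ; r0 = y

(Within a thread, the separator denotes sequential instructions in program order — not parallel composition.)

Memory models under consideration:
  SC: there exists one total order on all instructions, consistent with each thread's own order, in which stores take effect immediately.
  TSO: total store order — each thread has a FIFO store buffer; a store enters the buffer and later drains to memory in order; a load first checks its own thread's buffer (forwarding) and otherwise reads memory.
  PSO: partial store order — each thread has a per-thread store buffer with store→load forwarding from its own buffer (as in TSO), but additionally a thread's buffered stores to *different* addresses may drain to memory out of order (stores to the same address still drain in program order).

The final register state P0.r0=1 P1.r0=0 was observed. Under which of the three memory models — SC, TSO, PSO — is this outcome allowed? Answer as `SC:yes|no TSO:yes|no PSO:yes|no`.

outcome vector order: (P0.r0,P1.r0)
[SC] allowed = {0/1, 1/1, 2/0, 2/1}
[TSO] allowed = {0/0, 0/1, 1/0, 1/1, 2/0, 2/1}
[PSO] allowed = {0/0, 0/1, 1/0, 1/1, 2/0, 2/1}
target 1/0 ∈ {TSO,PSO}

SC:no TSO:yes PSO:yes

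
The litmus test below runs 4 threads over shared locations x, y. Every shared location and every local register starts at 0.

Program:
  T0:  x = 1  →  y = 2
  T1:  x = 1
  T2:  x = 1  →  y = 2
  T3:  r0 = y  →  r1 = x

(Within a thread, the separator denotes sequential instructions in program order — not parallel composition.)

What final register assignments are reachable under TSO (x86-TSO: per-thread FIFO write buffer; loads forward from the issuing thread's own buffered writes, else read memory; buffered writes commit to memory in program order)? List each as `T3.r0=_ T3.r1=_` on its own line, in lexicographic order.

outcome vector order: (T3.r0,T3.r1)
|TSO outcomes| = 3

T3.r0=0 T3.r1=0
T3.r0=0 T3.r1=1
T3.r0=2 T3.r1=1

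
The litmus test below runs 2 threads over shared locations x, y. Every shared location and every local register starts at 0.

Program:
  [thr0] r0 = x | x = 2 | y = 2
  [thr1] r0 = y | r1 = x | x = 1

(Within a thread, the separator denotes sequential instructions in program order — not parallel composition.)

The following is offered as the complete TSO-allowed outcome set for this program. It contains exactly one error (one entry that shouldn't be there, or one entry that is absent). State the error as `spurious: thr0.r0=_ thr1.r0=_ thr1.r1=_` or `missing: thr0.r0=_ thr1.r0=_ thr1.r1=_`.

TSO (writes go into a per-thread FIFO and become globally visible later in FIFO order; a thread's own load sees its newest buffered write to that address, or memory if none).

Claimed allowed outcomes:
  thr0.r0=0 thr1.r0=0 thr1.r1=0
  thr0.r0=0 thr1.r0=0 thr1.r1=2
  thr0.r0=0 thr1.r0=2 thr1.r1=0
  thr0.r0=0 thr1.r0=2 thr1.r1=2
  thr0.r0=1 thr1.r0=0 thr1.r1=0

spurious: thr0.r0=0 thr1.r0=2 thr1.r1=0

outcome vector order: (thr0.r0,thr1.r0,thr1.r1)
TSO (4): 000; 002; 022; 100
claimed∖TSO = {020}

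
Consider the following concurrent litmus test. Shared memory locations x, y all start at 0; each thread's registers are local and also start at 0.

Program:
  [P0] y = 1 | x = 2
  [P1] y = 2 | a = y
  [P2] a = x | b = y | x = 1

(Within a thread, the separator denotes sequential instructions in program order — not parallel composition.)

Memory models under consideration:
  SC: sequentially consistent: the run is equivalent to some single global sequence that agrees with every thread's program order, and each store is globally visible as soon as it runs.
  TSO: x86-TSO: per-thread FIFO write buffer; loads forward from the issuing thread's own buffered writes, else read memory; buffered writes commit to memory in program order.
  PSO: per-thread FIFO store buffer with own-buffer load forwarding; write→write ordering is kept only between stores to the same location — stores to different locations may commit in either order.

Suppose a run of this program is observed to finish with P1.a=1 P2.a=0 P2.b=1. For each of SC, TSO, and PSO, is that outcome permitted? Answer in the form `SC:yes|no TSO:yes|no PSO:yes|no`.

outcome vector order: (P1.a,P2.a,P2.b)
under SC → <1 0 0> <1 0 1> <1 0 2> <1 2 1> <2 0 0> <2 0 1> <2 0 2> <2 2 1> <2 2 2>
under TSO → <1 0 0> <1 0 1> <1 0 2> <1 2 1> <2 0 0> <2 0 1> <2 0 2> <2 2 1> <2 2 2>
under PSO → <1 0 0> <1 0 1> <1 0 2> <1 2 0> <1 2 1> <1 2 2> <2 0 0> <2 0 1> <2 0 2> <2 2 0> <2 2 1> <2 2 2>
target <1 0 1> ∈ {SC,TSO,PSO}

SC:yes TSO:yes PSO:yes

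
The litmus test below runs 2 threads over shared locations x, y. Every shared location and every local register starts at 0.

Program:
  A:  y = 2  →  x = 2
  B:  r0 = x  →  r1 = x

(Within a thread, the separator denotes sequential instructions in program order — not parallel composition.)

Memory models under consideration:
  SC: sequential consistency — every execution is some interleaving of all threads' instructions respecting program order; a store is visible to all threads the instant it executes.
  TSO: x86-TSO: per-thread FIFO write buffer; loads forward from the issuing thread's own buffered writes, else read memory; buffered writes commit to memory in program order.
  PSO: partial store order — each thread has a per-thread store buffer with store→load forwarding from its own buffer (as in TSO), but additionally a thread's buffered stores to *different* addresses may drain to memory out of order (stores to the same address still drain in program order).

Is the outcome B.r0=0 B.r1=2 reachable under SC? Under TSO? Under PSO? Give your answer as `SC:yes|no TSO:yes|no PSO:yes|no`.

outcome vector order: (B.r0,B.r1)
under SC → 00; 02; 22
under TSO → 00; 02; 22
under PSO → 00; 02; 22
target 02 ∈ {SC,TSO,PSO}

SC:yes TSO:yes PSO:yes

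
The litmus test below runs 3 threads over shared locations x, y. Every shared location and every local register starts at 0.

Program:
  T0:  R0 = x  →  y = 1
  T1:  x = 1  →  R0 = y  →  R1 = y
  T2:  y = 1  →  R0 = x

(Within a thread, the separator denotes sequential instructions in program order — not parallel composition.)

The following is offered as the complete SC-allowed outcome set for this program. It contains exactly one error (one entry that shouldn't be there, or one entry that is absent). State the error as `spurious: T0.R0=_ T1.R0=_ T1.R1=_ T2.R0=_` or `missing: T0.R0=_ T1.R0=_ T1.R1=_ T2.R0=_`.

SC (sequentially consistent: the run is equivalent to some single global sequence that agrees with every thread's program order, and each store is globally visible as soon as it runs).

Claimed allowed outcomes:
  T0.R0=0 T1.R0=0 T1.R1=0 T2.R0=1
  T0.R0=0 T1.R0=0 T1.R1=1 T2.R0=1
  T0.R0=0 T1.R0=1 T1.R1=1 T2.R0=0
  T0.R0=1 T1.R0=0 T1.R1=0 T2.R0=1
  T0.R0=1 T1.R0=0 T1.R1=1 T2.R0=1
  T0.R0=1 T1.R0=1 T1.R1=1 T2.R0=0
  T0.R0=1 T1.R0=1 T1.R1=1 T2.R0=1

outcome vector order: (T0.R0,T1.R0,T1.R1,T2.R0)
SC: 8 outcomes — {0001; 0011; 0110; 0111; 1001; 1011; 1110; 1111}
SC∖claimed = {0111}

missing: T0.R0=0 T1.R0=1 T1.R1=1 T2.R0=1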